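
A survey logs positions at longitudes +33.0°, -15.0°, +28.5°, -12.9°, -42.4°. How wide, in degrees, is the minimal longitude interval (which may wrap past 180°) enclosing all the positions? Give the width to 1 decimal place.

Sort the longitudes: -42.4°, -15.0°, -12.9°, +28.5°, +33.0°.
Eastward gaps between consecutive values (wrapping around): 27.4°, 2.1°, 41.4°, 4.5°, 284.6°.
Largest gap = 284.6° ⇒ minimal covering band is its complement: 360° − 284.6° = 75.4°.
Band runs from -42.4° eastward to +33.0°.

75.4°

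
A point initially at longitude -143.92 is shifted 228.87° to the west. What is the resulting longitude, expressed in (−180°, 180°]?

Start at -143.92°; shift −228.87° → -372.79°.
-372.79° lies outside (−180°, 180°]; add 360° → -12.79°.

-12.79°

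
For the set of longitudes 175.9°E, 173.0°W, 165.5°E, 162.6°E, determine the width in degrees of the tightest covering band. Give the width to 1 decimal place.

Sort the longitudes: -173.0°, +162.6°, +165.5°, +175.9°.
Eastward gaps between consecutive values (wrapping around): 335.6°, 2.9°, 10.4°, 11.1°.
Largest gap = 335.6° ⇒ minimal covering band is its complement: 360° − 335.6° = 24.4°.
Band runs from +162.6° eastward to -173.0°, crossing the antimeridian.

24.4°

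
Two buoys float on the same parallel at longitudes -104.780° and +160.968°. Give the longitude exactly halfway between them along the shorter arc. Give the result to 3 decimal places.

Signed shortest Δλ from -104.780° to +160.968° is -94.252°.
Midpoint longitude = -104.780° + (-94.252°)/2 = -104.780° − 47.126° = -151.906°.
(The naïve average (-104.780 + +160.968)/2 = 28.094° is on the wrong side of the globe.)

-151.906°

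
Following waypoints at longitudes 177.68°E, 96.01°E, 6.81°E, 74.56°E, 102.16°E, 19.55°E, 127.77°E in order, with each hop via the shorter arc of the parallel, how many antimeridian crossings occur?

0

Leg 1: +177.68° → +96.01°, shortest Δλ = -81.67° (west) — does not cross 180°.
Leg 2: +96.01° → +6.81°, shortest Δλ = -89.2° (west) — does not cross 180°.
Leg 3: +6.81° → +74.56°, shortest Δλ = 67.75° (east) — does not cross 180°.
Leg 4: +74.56° → +102.16°, shortest Δλ = 27.6° (east) — does not cross 180°.
Leg 5: +102.16° → +19.55°, shortest Δλ = -82.61° (west) — does not cross 180°.
Leg 6: +19.55° → +127.77°, shortest Δλ = 108.22° (east) — does not cross 180°.
Total crossings: 0.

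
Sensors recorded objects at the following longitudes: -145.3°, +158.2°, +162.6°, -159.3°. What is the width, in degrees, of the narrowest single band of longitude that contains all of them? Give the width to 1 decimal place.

56.5°

Sort the longitudes: -159.3°, -145.3°, +158.2°, +162.6°.
Eastward gaps between consecutive values (wrapping around): 14.0°, 303.5°, 4.4°, 38.1°.
Largest gap = 303.5° ⇒ minimal covering band is its complement: 360° − 303.5° = 56.5°.
Band runs from +158.2° eastward to -145.3°, crossing the antimeridian.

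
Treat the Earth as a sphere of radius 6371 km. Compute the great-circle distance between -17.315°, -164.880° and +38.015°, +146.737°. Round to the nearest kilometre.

7958 km

Δλ = 146.737 − -164.880 = 311.617°; wrapped into (−180°, 180°]: -48.383°.
Δφ = 38.015 − -17.315 = 55.330°.
a = sin²(Δφ/2) + cos φ₁ · cos φ₂ · sin²(Δλ/2) = 0.341880.
c = 2·atan2(√a, √(1−a)) = 1.24903 rad → d = 6371·c ≈ 7957.59 km.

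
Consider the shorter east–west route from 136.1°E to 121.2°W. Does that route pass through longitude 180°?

Yes

Naïve |-121.2 − 136.1| = 257.3° > 180°, so the shorter arc goes the other way round — across 180°.
Signed shortest Δλ = ((-121.2 − 136.1 + 180) mod 360) − 180 = 102.7°.
Going east by 102.7° from +136.1° passes through 180° before reaching -121.2°.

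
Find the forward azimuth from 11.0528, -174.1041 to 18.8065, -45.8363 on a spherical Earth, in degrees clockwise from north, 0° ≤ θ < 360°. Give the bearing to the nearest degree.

60°

Δλ = -45.8363 − -174.1041 = 128.2678°.
θ = atan2( sin Δλ · cos φ₂ , cos φ₁ · sin φ₂ − sin φ₁ · cos φ₂ · cos Δλ )
  = atan2(0.74321, 0.42879) = 60.017° → normalised to [0°, 360°): 60.017°.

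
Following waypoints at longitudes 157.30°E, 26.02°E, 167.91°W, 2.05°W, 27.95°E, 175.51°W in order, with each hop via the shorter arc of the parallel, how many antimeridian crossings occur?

Leg 1: +157.30° → +26.02°, shortest Δλ = -131.28° (west) — does not cross 180°.
Leg 2: +26.02° → -167.91°, shortest Δλ = 166.07° (east) — crosses 180°.
Leg 3: -167.91° → -2.05°, shortest Δλ = 165.86° (east) — does not cross 180°.
Leg 4: -2.05° → +27.95°, shortest Δλ = 30.0° (east) — does not cross 180°.
Leg 5: +27.95° → -175.51°, shortest Δλ = 156.54° (east) — crosses 180°.
Total crossings: 2.

2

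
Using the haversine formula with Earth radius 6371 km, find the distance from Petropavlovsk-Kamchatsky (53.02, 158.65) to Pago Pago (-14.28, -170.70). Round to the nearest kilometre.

Δλ = -170.70 − 158.65 = -329.35°; wrapped into (−180°, 180°]: 30.65°.
Δφ = -14.28 − 53.02 = -67.30°.
a = sin²(Δφ/2) + cos φ₁ · cos φ₂ · sin²(Δλ/2) = 0.347767.
c = 2·atan2(√a, √(1−a)) = 1.26142 rad → d = 6371·c ≈ 8036.49 km.

8036 km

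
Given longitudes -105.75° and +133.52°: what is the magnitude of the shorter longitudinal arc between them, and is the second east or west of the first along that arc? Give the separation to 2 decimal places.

Raw difference: 133.52 − -105.75 = 239.27°.
Normalise into (−180°, 180°]: 239.27° − 360° = -120.73°.
Negative ⇒ the second point lies to the west; separation 120.73°.

120.73° west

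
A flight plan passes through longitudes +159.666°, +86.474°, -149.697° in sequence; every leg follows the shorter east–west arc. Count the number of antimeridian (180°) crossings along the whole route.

Leg 1: +159.666° → +86.474°, shortest Δλ = -73.192° (west) — does not cross 180°.
Leg 2: +86.474° → -149.697°, shortest Δλ = 123.829° (east) — crosses 180°.
Total crossings: 1.

1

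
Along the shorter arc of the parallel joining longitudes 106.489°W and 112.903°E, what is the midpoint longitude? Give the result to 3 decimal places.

Signed shortest Δλ from -106.489° to +112.903° is -140.608°.
Midpoint longitude = -106.489° + (-140.608°)/2 = -106.489° − 70.304° = -176.793°.
(The naïve average (-106.489 + +112.903)/2 = 3.207° is on the wrong side of the globe.)

176.793°W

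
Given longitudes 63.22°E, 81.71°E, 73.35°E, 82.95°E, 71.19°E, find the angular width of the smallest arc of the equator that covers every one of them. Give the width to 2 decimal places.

Sort the longitudes: +63.22°, +71.19°, +73.35°, +81.71°, +82.95°.
Eastward gaps between consecutive values (wrapping around): 7.97°, 2.16°, 8.36°, 1.24°, 340.27°.
Largest gap = 340.27° ⇒ minimal covering band is its complement: 360° − 340.27° = 19.73°.
Band runs from +63.22° eastward to +82.95°.

19.73°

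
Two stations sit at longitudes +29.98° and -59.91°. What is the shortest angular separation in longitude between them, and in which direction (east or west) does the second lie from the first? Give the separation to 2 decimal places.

89.89° west

Raw difference: -59.91 − 29.98 = -89.89°.
Normalise into (−180°, 180°]: -89.89° stays -89.89°.
Negative ⇒ the second point lies to the west; separation 89.89°.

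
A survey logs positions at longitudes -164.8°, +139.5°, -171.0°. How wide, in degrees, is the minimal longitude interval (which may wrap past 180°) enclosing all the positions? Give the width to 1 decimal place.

Sort the longitudes: -171.0°, -164.8°, +139.5°.
Eastward gaps between consecutive values (wrapping around): 6.2°, 304.3°, 49.5°.
Largest gap = 304.3° ⇒ minimal covering band is its complement: 360° − 304.3° = 55.7°.
Band runs from +139.5° eastward to -164.8°, crossing the antimeridian.

55.7°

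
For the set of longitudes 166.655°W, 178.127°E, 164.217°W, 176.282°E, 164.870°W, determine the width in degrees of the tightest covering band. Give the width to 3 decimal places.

Sort the longitudes: -166.655°, -164.870°, -164.217°, +176.282°, +178.127°.
Eastward gaps between consecutive values (wrapping around): 1.785°, 0.653°, 340.499°, 1.845°, 15.218°.
Largest gap = 340.499° ⇒ minimal covering band is its complement: 360° − 340.499° = 19.501°.
Band runs from +176.282° eastward to -164.217°, crossing the antimeridian.

19.501°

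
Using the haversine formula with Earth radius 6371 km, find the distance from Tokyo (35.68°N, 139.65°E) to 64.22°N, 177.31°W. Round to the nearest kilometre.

4273 km

Δλ = -177.31 − 139.65 = -316.96°; wrapped into (−180°, 180°]: 43.04°.
Δφ = 64.22 − 35.68 = 28.54°.
a = sin²(Δφ/2) + cos φ₁ · cos φ₂ · sin²(Δλ/2) = 0.108296.
c = 2·atan2(√a, √(1−a)) = 0.67066 rad → d = 6371·c ≈ 4272.80 km.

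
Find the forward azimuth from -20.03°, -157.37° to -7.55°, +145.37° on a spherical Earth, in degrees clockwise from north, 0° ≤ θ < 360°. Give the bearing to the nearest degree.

Δλ = 145.37 − -157.37 = 302.74°; wrapped into (−180°, 180°]: -57.26°.
θ = atan2( sin Δλ · cos φ₂ , cos φ₁ · sin φ₂ − sin φ₁ · cos φ₂ · cos Δλ )
  = atan2(-0.83384, 0.06019) = -85.871° → normalised to [0°, 360°): 274.129°.

274°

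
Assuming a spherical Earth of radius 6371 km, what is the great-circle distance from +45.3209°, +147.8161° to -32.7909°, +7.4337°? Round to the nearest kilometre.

16366 km

Δλ = 7.4337 − 147.8161 = -140.3824°.
Δφ = -32.7909 − 45.3209 = -78.1118°.
a = sin²(Δφ/2) + cos φ₁ · cos φ₂ · sin²(Δλ/2) = 0.920209.
c = 2·atan2(√a, √(1−a)) = 2.56885 rad → d = 6371·c ≈ 16366.16 km.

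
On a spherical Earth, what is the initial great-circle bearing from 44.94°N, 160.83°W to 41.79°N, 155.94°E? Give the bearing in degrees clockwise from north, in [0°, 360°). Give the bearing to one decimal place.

Δλ = 155.94 − -160.83 = 316.77°; wrapped into (−180°, 180°]: -43.23°.
θ = atan2( sin Δλ · cos φ₂ , cos φ₁ · sin φ₂ − sin φ₁ · cos φ₂ · cos Δλ )
  = atan2(-0.51068, 0.08798) = -80.225° → normalised to [0°, 360°): 279.775°.

279.8°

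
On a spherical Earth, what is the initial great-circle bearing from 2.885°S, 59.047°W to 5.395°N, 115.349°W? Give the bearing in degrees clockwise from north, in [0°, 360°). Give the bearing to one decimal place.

Δλ = -115.349 − -59.047 = -56.302°.
θ = atan2( sin Δλ · cos φ₂ , cos φ₁ · sin φ₂ − sin φ₁ · cos φ₂ · cos Δλ )
  = atan2(-0.82829, 0.12170) = -81.641° → normalised to [0°, 360°): 278.359°.

278.4°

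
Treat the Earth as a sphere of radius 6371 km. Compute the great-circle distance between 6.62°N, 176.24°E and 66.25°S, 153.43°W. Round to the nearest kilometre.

Δλ = -153.43 − 176.24 = -329.67°; wrapped into (−180°, 180°]: 30.33°.
Δφ = -66.25 − 6.62 = -72.87°.
a = sin²(Δφ/2) + cos φ₁ · cos φ₂ · sin²(Δλ/2) = 0.380108.
c = 2·atan2(√a, √(1−a)) = 1.32865 rad → d = 6371·c ≈ 8464.84 km.

8465 km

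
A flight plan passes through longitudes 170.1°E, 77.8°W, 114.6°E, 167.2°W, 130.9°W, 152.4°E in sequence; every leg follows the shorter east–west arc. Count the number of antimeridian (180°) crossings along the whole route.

4

Leg 1: +170.1° → -77.8°, shortest Δλ = 112.1° (east) — crosses 180°.
Leg 2: -77.8° → +114.6°, shortest Δλ = -167.6° (west) — crosses 180°.
Leg 3: +114.6° → -167.2°, shortest Δλ = 78.2° (east) — crosses 180°.
Leg 4: -167.2° → -130.9°, shortest Δλ = 36.3° (east) — does not cross 180°.
Leg 5: -130.9° → +152.4°, shortest Δλ = -76.7° (west) — crosses 180°.
Total crossings: 4.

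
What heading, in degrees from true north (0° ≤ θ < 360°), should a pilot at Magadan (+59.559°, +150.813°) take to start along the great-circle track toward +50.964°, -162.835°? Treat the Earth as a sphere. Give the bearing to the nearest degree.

88°

Δλ = -162.835 − 150.813 = -313.648°; wrapped into (−180°, 180°]: 46.352°.
θ = atan2( sin Δλ · cos φ₂ , cos φ₁ · sin φ₂ − sin φ₁ · cos φ₂ · cos Δλ )
  = atan2(0.45573, 0.01876) = 87.643° → normalised to [0°, 360°): 87.643°.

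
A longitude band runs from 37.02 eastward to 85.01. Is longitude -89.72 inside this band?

Band width going east from +37.02° to +85.01°: ((85.01 − 37.02) mod 360) = 47.99°.
Offset of -89.72° east of the west edge: ((-89.72 − 37.02) mod 360) = 233.26°.
233.26° > 47.99° ⇒ outside.

No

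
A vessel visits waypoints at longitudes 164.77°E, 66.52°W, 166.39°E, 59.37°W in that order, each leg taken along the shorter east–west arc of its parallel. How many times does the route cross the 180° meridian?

Leg 1: +164.77° → -66.52°, shortest Δλ = 128.71° (east) — crosses 180°.
Leg 2: -66.52° → +166.39°, shortest Δλ = -127.09° (west) — crosses 180°.
Leg 3: +166.39° → -59.37°, shortest Δλ = 134.24° (east) — crosses 180°.
Total crossings: 3.

3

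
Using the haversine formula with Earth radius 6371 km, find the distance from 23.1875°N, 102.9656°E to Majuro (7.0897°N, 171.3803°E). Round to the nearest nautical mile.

4047 nmi

Δλ = 171.3803 − 102.9656 = 68.4147°.
Δφ = 7.0897 − 23.1875 = -16.0978°.
a = sin²(Δφ/2) + cos φ₁ · cos φ₂ · sin²(Δλ/2) = 0.307910.
c = 2·atan2(√a, √(1−a)) = 1.17648 rad → d = 6371·c ≈ 7495.34 km ≈ 4047.16 nmi.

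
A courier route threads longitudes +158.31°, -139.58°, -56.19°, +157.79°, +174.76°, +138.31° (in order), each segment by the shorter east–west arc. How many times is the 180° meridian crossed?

2

Leg 1: +158.31° → -139.58°, shortest Δλ = 62.11° (east) — crosses 180°.
Leg 2: -139.58° → -56.19°, shortest Δλ = 83.39° (east) — does not cross 180°.
Leg 3: -56.19° → +157.79°, shortest Δλ = -146.02° (west) — crosses 180°.
Leg 4: +157.79° → +174.76°, shortest Δλ = 16.97° (east) — does not cross 180°.
Leg 5: +174.76° → +138.31°, shortest Δλ = -36.45° (west) — does not cross 180°.
Total crossings: 2.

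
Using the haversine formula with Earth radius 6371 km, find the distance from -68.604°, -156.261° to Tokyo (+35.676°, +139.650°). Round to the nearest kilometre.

Δλ = 139.650 − -156.261 = 295.911°; wrapped into (−180°, 180°]: -64.089°.
Δφ = 35.676 − -68.604 = 104.280°.
a = sin²(Δφ/2) + cos φ₁ · cos φ₂ · sin²(Δλ/2) = 0.706756.
c = 2·atan2(√a, √(1−a)) = 1.99710 rad → d = 6371·c ≈ 12723.55 km.

12724 km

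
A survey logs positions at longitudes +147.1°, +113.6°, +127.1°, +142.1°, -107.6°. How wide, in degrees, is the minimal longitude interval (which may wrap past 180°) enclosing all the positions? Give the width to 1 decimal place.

Sort the longitudes: -107.6°, +113.6°, +127.1°, +142.1°, +147.1°.
Eastward gaps between consecutive values (wrapping around): 221.2°, 13.5°, 15.0°, 5.0°, 105.3°.
Largest gap = 221.2° ⇒ minimal covering band is its complement: 360° − 221.2° = 138.8°.
Band runs from +113.6° eastward to -107.6°, crossing the antimeridian.

138.8°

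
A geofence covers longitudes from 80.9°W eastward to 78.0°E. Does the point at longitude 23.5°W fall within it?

Band width going east from -80.9° to +78.0°: ((78.0 − -80.9) mod 360) = 158.9°.
Offset of -23.5° east of the west edge: ((-23.5 − -80.9) mod 360) = 57.4°.
57.4° ≤ 158.9° ⇒ inside.

Yes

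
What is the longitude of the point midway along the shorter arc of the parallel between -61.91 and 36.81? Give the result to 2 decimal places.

Signed shortest Δλ from -61.91° to +36.81° is +98.72°.
Midpoint longitude = -61.91° + (+98.72°)/2 = -61.91° + 49.36° = -12.55°.

-12.55°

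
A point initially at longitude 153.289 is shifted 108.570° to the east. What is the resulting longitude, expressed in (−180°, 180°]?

-98.141°

Start at +153.289°; shift +108.570° → +261.859°.
+261.859° lies outside (−180°, 180°]; subtract 360° → -98.141°.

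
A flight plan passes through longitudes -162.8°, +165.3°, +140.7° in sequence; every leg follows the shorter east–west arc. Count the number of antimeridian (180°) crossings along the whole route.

1

Leg 1: -162.8° → +165.3°, shortest Δλ = -31.9° (west) — crosses 180°.
Leg 2: +165.3° → +140.7°, shortest Δλ = -24.6° (west) — does not cross 180°.
Total crossings: 1.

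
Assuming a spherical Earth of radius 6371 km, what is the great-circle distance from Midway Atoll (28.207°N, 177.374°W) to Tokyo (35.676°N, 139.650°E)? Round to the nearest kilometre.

4106 km

Δλ = 139.650 − -177.374 = 317.024°; wrapped into (−180°, 180°]: -42.976°.
Δφ = 35.676 − 28.207 = 7.469°.
a = sin²(Δφ/2) + cos φ₁ · cos φ₂ · sin²(Δλ/2) = 0.100297.
c = 2·atan2(√a, √(1−a)) = 0.64449 rad → d = 6371·c ≈ 4106.04 km.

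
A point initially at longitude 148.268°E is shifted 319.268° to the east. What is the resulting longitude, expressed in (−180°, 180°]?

Start at +148.268°; shift +319.268° → +467.536°.
+467.536° lies outside (−180°, 180°]; subtract 360° → +107.536°.

107.536°E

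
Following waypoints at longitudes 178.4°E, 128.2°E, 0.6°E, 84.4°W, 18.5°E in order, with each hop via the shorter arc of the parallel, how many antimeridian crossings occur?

0

Leg 1: +178.4° → +128.2°, shortest Δλ = -50.2° (west) — does not cross 180°.
Leg 2: +128.2° → +0.6°, shortest Δλ = -127.6° (west) — does not cross 180°.
Leg 3: +0.6° → -84.4°, shortest Δλ = -85.0° (west) — does not cross 180°.
Leg 4: -84.4° → +18.5°, shortest Δλ = 102.9° (east) — does not cross 180°.
Total crossings: 0.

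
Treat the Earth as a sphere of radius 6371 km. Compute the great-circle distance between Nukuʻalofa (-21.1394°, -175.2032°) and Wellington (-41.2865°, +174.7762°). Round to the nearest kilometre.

2430 km

Δλ = 174.7762 − -175.2032 = 349.9794°; wrapped into (−180°, 180°]: -10.0206°.
Δφ = -41.2865 − -21.1394 = -20.1471°.
a = sin²(Δφ/2) + cos φ₁ · cos φ₂ · sin²(Δλ/2) = 0.035940.
c = 2·atan2(√a, √(1−a)) = 0.38147 rad → d = 6371·c ≈ 2430.32 km.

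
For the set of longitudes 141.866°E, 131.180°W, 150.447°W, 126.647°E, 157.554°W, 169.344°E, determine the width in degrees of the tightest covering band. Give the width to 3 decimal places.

Sort the longitudes: -157.554°, -150.447°, -131.180°, +126.647°, +141.866°, +169.344°.
Eastward gaps between consecutive values (wrapping around): 7.107°, 19.267°, 257.827°, 15.219°, 27.478°, 33.102°.
Largest gap = 257.827° ⇒ minimal covering band is its complement: 360° − 257.827° = 102.173°.
Band runs from +126.647° eastward to -131.180°, crossing the antimeridian.

102.173°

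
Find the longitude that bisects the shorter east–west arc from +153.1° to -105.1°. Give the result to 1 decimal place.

Signed shortest Δλ from +153.1° to -105.1° is +101.8°.
Midpoint longitude = +153.1° + (+101.8°)/2 = +153.1° + 50.9° = +204.0°.
Normalise into (−180°, 180°]: -156.0°.
(The naïve average (+153.1 + -105.1)/2 = 24.0° is on the wrong side of the globe.)

-156.0°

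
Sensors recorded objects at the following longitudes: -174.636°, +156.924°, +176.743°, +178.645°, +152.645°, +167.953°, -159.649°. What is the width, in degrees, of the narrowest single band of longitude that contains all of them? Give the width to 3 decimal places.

47.706°

Sort the longitudes: -174.636°, -159.649°, +152.645°, +156.924°, +167.953°, +176.743°, +178.645°.
Eastward gaps between consecutive values (wrapping around): 14.987°, 312.294°, 4.279°, 11.029°, 8.790°, 1.902°, 6.719°.
Largest gap = 312.294° ⇒ minimal covering band is its complement: 360° − 312.294° = 47.706°.
Band runs from +152.645° eastward to -159.649°, crossing the antimeridian.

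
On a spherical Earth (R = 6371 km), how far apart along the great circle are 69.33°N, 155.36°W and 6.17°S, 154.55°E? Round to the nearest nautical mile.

Δλ = 154.55 − -155.36 = 309.91°; wrapped into (−180°, 180°]: -50.09°.
Δφ = -6.17 − 69.33 = -75.50°.
a = sin²(Δφ/2) + cos φ₁ · cos φ₂ · sin²(Δλ/2) = 0.437701.
c = 2·atan2(√a, √(1−a)) = 1.44587 rad → d = 6371·c ≈ 9211.67 km ≈ 4973.90 nmi.

4974 nmi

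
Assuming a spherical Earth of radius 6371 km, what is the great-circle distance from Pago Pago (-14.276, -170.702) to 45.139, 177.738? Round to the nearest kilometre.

Δλ = 177.738 − -170.702 = 348.440°; wrapped into (−180°, 180°]: -11.560°.
Δφ = 45.139 − -14.276 = 59.415°.
a = sin²(Δφ/2) + cos φ₁ · cos φ₂ · sin²(Δλ/2) = 0.252525.
c = 2·atan2(√a, √(1−a)) = 1.05302 rad → d = 6371·c ≈ 6708.79 km.

6709 km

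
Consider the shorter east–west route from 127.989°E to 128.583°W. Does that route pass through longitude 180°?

Yes

Naïve |-128.583 − 127.989| = 256.572° > 180°, so the shorter arc goes the other way round — across 180°.
Signed shortest Δλ = ((-128.583 − 127.989 + 180) mod 360) − 180 = 103.428°.
Going east by 103.428° from +127.989° passes through 180° before reaching -128.583°.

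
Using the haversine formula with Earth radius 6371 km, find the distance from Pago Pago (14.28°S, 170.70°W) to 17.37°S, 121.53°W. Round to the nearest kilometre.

5258 km

Δλ = -121.53 − -170.70 = 49.17°.
Δφ = -17.37 − -14.28 = -3.09°.
a = sin²(Δφ/2) + cos φ₁ · cos φ₂ · sin²(Δλ/2) = 0.160821.
c = 2·atan2(√a, √(1−a)) = 0.82527 rad → d = 6371·c ≈ 5257.79 km.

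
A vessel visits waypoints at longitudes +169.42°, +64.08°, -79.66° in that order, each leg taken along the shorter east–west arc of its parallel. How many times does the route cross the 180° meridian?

Leg 1: +169.42° → +64.08°, shortest Δλ = -105.34° (west) — does not cross 180°.
Leg 2: +64.08° → -79.66°, shortest Δλ = -143.74° (west) — does not cross 180°.
Total crossings: 0.

0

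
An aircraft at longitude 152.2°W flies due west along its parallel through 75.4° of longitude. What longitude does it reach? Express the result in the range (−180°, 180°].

132.4°E

Start at -152.2°; shift −75.4° → -227.6°.
-227.6° lies outside (−180°, 180°]; add 360° → +132.4°.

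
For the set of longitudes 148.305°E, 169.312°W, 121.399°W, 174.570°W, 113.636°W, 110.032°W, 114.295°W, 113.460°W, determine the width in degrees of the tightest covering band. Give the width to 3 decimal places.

101.663°

Sort the longitudes: -174.570°, -169.312°, -121.399°, -114.295°, -113.636°, -113.460°, -110.032°, +148.305°.
Eastward gaps between consecutive values (wrapping around): 5.258°, 47.913°, 7.104°, 0.659°, 0.176°, 3.428°, 258.337°, 37.125°.
Largest gap = 258.337° ⇒ minimal covering band is its complement: 360° − 258.337° = 101.663°.
Band runs from +148.305° eastward to -110.032°, crossing the antimeridian.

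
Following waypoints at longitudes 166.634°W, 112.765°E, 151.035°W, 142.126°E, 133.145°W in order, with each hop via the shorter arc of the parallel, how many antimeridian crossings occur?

4

Leg 1: -166.634° → +112.765°, shortest Δλ = -80.601° (west) — crosses 180°.
Leg 2: +112.765° → -151.035°, shortest Δλ = 96.2° (east) — crosses 180°.
Leg 3: -151.035° → +142.126°, shortest Δλ = -66.839° (west) — crosses 180°.
Leg 4: +142.126° → -133.145°, shortest Δλ = 84.729° (east) — crosses 180°.
Total crossings: 4.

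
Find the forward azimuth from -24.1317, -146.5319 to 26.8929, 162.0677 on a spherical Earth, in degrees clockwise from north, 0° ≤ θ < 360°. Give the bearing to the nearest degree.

313°

Δλ = 162.0677 − -146.5319 = 308.5996°; wrapped into (−180°, 180°]: -51.4004°.
θ = atan2( sin Δλ · cos φ₂ , cos φ₁ · sin φ₂ − sin φ₁ · cos φ₂ · cos Δλ )
  = atan2(-0.69701, 0.64027) = -47.429° → normalised to [0°, 360°): 312.571°.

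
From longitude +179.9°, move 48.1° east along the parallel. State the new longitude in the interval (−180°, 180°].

Start at +179.9°; shift +48.1° → +228.0°.
+228.0° lies outside (−180°, 180°]; subtract 360° → -132.0°.

-132.0°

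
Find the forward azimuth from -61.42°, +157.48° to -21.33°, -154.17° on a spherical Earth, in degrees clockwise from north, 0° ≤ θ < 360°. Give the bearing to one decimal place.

Δλ = -154.17 − 157.48 = -311.65°; wrapped into (−180°, 180°]: 48.35°.
θ = atan2( sin Δλ · cos φ₂ , cos φ₁ · sin φ₂ − sin φ₁ · cos φ₂ · cos Δλ )
  = atan2(0.69603, 0.36962) = 62.030° → normalised to [0°, 360°): 62.030°.

62.0°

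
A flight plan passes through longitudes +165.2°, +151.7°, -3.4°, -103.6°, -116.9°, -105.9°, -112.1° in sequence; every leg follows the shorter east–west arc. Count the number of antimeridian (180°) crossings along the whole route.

0

Leg 1: +165.2° → +151.7°, shortest Δλ = -13.5° (west) — does not cross 180°.
Leg 2: +151.7° → -3.4°, shortest Δλ = -155.1° (west) — does not cross 180°.
Leg 3: -3.4° → -103.6°, shortest Δλ = -100.2° (west) — does not cross 180°.
Leg 4: -103.6° → -116.9°, shortest Δλ = -13.3° (west) — does not cross 180°.
Leg 5: -116.9° → -105.9°, shortest Δλ = 11.0° (east) — does not cross 180°.
Leg 6: -105.9° → -112.1°, shortest Δλ = -6.2° (west) — does not cross 180°.
Total crossings: 0.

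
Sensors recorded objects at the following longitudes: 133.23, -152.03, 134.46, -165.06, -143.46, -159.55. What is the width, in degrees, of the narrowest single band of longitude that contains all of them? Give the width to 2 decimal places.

Sort the longitudes: -165.06°, -159.55°, -152.03°, -143.46°, +133.23°, +134.46°.
Eastward gaps between consecutive values (wrapping around): 5.51°, 7.52°, 8.57°, 276.69°, 1.23°, 60.48°.
Largest gap = 276.69° ⇒ minimal covering band is its complement: 360° − 276.69° = 83.31°.
Band runs from +133.23° eastward to -143.46°, crossing the antimeridian.

83.31°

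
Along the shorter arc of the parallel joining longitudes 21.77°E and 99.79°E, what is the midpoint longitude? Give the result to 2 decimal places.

60.78°E

Signed shortest Δλ from +21.77° to +99.79° is +78.02°.
Midpoint longitude = +21.77° + (+78.02°)/2 = +21.77° + 39.01° = +60.78°.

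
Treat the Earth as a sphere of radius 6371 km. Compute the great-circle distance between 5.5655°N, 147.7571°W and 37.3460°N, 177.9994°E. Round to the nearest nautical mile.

2673 nmi

Δλ = 177.9994 − -147.7571 = 325.7565°; wrapped into (−180°, 180°]: -34.2435°.
Δφ = 37.3460 − 5.5655 = 31.7805°.
a = sin²(Δφ/2) + cos φ₁ · cos φ₂ · sin²(Δλ/2) = 0.143543.
c = 2·atan2(√a, √(1−a)) = 0.77715 rad → d = 6371·c ≈ 4951.24 km ≈ 2673.45 nmi.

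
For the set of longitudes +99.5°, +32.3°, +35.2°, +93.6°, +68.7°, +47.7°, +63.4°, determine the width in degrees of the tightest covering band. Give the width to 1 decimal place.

Sort the longitudes: +32.3°, +35.2°, +47.7°, +63.4°, +68.7°, +93.6°, +99.5°.
Eastward gaps between consecutive values (wrapping around): 2.9°, 12.5°, 15.7°, 5.3°, 24.9°, 5.9°, 292.8°.
Largest gap = 292.8° ⇒ minimal covering band is its complement: 360° − 292.8° = 67.2°.
Band runs from +32.3° eastward to +99.5°.

67.2°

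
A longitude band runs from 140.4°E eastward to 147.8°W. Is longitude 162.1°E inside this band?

Yes

Band width going east from +140.4° to -147.8°: ((-147.8 − 140.4) mod 360) = 71.8°.
Offset of +162.1° east of the west edge: ((162.1 − 140.4) mod 360) = 21.7°.
21.7° ≤ 71.8° ⇒ inside.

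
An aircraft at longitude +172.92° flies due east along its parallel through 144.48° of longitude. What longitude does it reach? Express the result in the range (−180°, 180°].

-42.60°

Start at +172.92°; shift +144.48° → +317.40°.
+317.40° lies outside (−180°, 180°]; subtract 360° → -42.60°.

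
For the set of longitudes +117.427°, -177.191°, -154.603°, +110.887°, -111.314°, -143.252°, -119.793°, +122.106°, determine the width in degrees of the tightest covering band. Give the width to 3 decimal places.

Sort the longitudes: -177.191°, -154.603°, -143.252°, -119.793°, -111.314°, +110.887°, +117.427°, +122.106°.
Eastward gaps between consecutive values (wrapping around): 22.588°, 11.351°, 23.459°, 8.479°, 222.201°, 6.540°, 4.679°, 60.703°.
Largest gap = 222.201° ⇒ minimal covering band is its complement: 360° − 222.201° = 137.799°.
Band runs from +110.887° eastward to -111.314°, crossing the antimeridian.

137.799°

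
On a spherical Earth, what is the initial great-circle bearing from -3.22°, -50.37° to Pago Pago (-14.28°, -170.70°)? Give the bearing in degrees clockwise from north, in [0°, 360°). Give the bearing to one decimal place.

251.9°

Δλ = -170.70 − -50.37 = -120.33°.
θ = atan2( sin Δλ · cos φ₂ , cos φ₁ · sin φ₂ − sin φ₁ · cos φ₂ · cos Δλ )
  = atan2(-0.83646, -0.27376) = -108.122° → normalised to [0°, 360°): 251.878°.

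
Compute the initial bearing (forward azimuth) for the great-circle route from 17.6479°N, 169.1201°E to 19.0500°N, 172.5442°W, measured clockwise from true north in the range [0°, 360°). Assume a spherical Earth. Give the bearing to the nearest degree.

83°

Δλ = -172.5442 − 169.1201 = -341.6643°; wrapped into (−180°, 180°]: 18.3357°.
θ = atan2( sin Δλ · cos φ₂ , cos φ₁ · sin φ₂ − sin φ₁ · cos φ₂ · cos Δλ )
  = atan2(0.29736, 0.03902) = 82.525° → normalised to [0°, 360°): 82.525°.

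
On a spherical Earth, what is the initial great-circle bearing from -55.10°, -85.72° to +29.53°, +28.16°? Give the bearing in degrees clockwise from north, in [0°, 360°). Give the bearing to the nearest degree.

Δλ = 28.16 − -85.72 = 113.88°.
θ = atan2( sin Δλ · cos φ₂ , cos φ₁ · sin φ₂ − sin φ₁ · cos φ₂ · cos Δλ )
  = atan2(0.79561, -0.00689) = 90.496° → normalised to [0°, 360°): 90.496°.

90°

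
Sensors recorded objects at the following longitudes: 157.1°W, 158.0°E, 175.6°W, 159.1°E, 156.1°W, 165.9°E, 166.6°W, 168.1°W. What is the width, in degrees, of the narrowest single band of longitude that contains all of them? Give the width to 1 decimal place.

45.9°

Sort the longitudes: -175.6°, -168.1°, -166.6°, -157.1°, -156.1°, +158.0°, +159.1°, +165.9°.
Eastward gaps between consecutive values (wrapping around): 7.5°, 1.5°, 9.5°, 1.0°, 314.1°, 1.1°, 6.8°, 18.5°.
Largest gap = 314.1° ⇒ minimal covering band is its complement: 360° − 314.1° = 45.9°.
Band runs from +158.0° eastward to -156.1°, crossing the antimeridian.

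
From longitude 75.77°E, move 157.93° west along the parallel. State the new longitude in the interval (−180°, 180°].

Start at +75.77°; shift −157.93° → -82.16°.
-82.16° already lies in (−180°, 180°].

82.16°W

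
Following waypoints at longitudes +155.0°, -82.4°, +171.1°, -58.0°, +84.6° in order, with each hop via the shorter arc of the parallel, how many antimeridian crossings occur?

3

Leg 1: +155.0° → -82.4°, shortest Δλ = 122.6° (east) — crosses 180°.
Leg 2: -82.4° → +171.1°, shortest Δλ = -106.5° (west) — crosses 180°.
Leg 3: +171.1° → -58.0°, shortest Δλ = 130.9° (east) — crosses 180°.
Leg 4: -58.0° → +84.6°, shortest Δλ = 142.6° (east) — does not cross 180°.
Total crossings: 3.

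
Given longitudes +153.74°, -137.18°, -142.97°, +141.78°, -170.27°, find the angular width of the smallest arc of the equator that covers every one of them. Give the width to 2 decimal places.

81.04°

Sort the longitudes: -170.27°, -142.97°, -137.18°, +141.78°, +153.74°.
Eastward gaps between consecutive values (wrapping around): 27.30°, 5.79°, 278.96°, 11.96°, 35.99°.
Largest gap = 278.96° ⇒ minimal covering band is its complement: 360° − 278.96° = 81.04°.
Band runs from +141.78° eastward to -137.18°, crossing the antimeridian.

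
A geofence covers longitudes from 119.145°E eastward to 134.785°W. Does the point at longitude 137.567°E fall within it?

Band width going east from +119.145° to -134.785°: ((-134.785 − 119.145) mod 360) = 106.070°.
Offset of +137.567° east of the west edge: ((137.567 − 119.145) mod 360) = 18.422°.
18.422° ≤ 106.070° ⇒ inside.

Yes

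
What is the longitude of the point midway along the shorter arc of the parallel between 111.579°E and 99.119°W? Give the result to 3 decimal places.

173.770°W

Signed shortest Δλ from +111.579° to -99.119° is +149.302°.
Midpoint longitude = +111.579° + (+149.302°)/2 = +111.579° + 74.651° = +186.230°.
Normalise into (−180°, 180°]: -173.770°.
(The naïve average (+111.579 + -99.119)/2 = 6.23° is on the wrong side of the globe.)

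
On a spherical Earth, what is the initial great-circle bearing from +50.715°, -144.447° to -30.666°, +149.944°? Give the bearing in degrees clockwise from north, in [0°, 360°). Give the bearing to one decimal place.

Δλ = 149.944 − -144.447 = 294.391°; wrapped into (−180°, 180°]: -65.609°.
θ = atan2( sin Δλ · cos φ₂ , cos φ₁ · sin φ₂ − sin φ₁ · cos φ₂ · cos Δλ )
  = atan2(-0.78338, -0.59788) = -127.351° → normalised to [0°, 360°): 232.649°.

232.6°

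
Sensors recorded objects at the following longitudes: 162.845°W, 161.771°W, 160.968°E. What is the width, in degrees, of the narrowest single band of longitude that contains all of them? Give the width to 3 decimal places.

Sort the longitudes: -162.845°, -161.771°, +160.968°.
Eastward gaps between consecutive values (wrapping around): 1.074°, 322.739°, 36.187°.
Largest gap = 322.739° ⇒ minimal covering band is its complement: 360° − 322.739° = 37.261°.
Band runs from +160.968° eastward to -161.771°, crossing the antimeridian.

37.261°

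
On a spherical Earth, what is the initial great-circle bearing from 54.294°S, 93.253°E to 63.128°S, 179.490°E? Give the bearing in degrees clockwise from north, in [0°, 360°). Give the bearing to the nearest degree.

138°

Δλ = 179.490 − 93.253 = 86.237°.
θ = atan2( sin Δλ · cos φ₂ , cos φ₁ · sin φ₂ − sin φ₁ · cos φ₂ · cos Δλ )
  = atan2(0.45102, -0.49652) = 137.749° → normalised to [0°, 360°): 137.749°.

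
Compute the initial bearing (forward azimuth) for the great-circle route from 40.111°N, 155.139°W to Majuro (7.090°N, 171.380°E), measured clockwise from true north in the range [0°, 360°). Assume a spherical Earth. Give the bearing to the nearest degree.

231°

Δλ = 171.380 − -155.139 = 326.519°; wrapped into (−180°, 180°]: -33.481°.
θ = atan2( sin Δλ · cos φ₂ , cos φ₁ · sin φ₂ − sin φ₁ · cos φ₂ · cos Δλ )
  = atan2(-0.54744, -0.43886) = -128.718° → normalised to [0°, 360°): 231.282°.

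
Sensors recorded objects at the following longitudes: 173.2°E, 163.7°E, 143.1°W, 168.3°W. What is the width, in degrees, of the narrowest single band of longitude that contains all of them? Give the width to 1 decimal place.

53.2°

Sort the longitudes: -168.3°, -143.1°, +163.7°, +173.2°.
Eastward gaps between consecutive values (wrapping around): 25.2°, 306.8°, 9.5°, 18.5°.
Largest gap = 306.8° ⇒ minimal covering band is its complement: 360° − 306.8° = 53.2°.
Band runs from +163.7° eastward to -143.1°, crossing the antimeridian.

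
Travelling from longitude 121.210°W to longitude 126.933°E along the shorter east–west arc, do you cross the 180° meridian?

Naïve |126.933 − -121.210| = 248.143° > 180°, so the shorter arc goes the other way round — across 180°.
Signed shortest Δλ = ((126.933 − -121.210 + 180) mod 360) − 180 = -111.857°.
Going west by 111.857° from -121.210° passes through 180° before reaching +126.933°.

Yes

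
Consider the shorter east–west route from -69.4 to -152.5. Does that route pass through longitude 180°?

No

Signed shortest Δλ = ((-152.5 − -69.4 + 180) mod 360) − 180 = -83.1°.
Going west by 83.1° from -69.4° reaches -152.5° without touching 180°.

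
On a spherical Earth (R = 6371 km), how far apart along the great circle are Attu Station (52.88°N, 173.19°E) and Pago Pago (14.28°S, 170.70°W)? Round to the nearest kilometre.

7626 km

Δλ = -170.70 − 173.19 = -343.89°; wrapped into (−180°, 180°]: 16.11°.
Δφ = -14.28 − 52.88 = -67.16°.
a = sin²(Δφ/2) + cos φ₁ · cos φ₂ · sin²(Δλ/2) = 0.317404.
c = 2·atan2(√a, √(1−a)) = 1.19696 rad → d = 6371·c ≈ 7625.81 km.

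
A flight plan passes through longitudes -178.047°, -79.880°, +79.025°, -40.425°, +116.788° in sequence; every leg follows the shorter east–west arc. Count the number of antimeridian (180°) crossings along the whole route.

Leg 1: -178.047° → -79.880°, shortest Δλ = 98.167° (east) — does not cross 180°.
Leg 2: -79.880° → +79.025°, shortest Δλ = 158.905° (east) — does not cross 180°.
Leg 3: +79.025° → -40.425°, shortest Δλ = -119.45° (west) — does not cross 180°.
Leg 4: -40.425° → +116.788°, shortest Δλ = 157.213° (east) — does not cross 180°.
Total crossings: 0.

0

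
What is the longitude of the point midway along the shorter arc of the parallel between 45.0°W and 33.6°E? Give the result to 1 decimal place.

Signed shortest Δλ from -45.0° to +33.6° is +78.6°.
Midpoint longitude = -45.0° + (+78.6°)/2 = -45.0° + 39.3° = -5.7°.

5.7°W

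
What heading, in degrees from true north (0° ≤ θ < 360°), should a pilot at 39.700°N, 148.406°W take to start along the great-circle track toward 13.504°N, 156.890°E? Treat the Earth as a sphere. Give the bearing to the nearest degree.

Δλ = 156.890 − -148.406 = 305.296°; wrapped into (−180°, 180°]: -54.704°.
θ = atan2( sin Δλ · cos φ₂ , cos φ₁ · sin φ₂ − sin φ₁ · cos φ₂ · cos Δλ )
  = atan2(-0.79361, -0.17921) = -102.725° → normalised to [0°, 360°): 257.275°.

257°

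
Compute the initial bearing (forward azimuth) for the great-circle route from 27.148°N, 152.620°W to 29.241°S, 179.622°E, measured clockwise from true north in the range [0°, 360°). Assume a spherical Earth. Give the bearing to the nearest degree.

Δλ = 179.622 − -152.620 = 332.242°; wrapped into (−180°, 180°]: -27.758°.
θ = atan2( sin Δλ · cos φ₂ , cos φ₁ · sin φ₂ − sin φ₁ · cos φ₂ · cos Δλ )
  = atan2(-0.40639, -0.78700) = -152.689° → normalised to [0°, 360°): 207.311°.

207°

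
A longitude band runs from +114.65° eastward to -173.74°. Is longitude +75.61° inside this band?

No

Band width going east from +114.65° to -173.74°: ((-173.74 − 114.65) mod 360) = 71.61°.
Offset of +75.61° east of the west edge: ((75.61 − 114.65) mod 360) = 320.96°.
320.96° > 71.61° ⇒ outside.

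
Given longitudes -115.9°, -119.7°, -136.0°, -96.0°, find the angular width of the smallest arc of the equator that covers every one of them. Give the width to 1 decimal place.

40.0°

Sort the longitudes: -136.0°, -119.7°, -115.9°, -96.0°.
Eastward gaps between consecutive values (wrapping around): 16.3°, 3.8°, 19.9°, 320.0°.
Largest gap = 320.0° ⇒ minimal covering band is its complement: 360° − 320.0° = 40.0°.
Band runs from -136.0° eastward to -96.0°.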